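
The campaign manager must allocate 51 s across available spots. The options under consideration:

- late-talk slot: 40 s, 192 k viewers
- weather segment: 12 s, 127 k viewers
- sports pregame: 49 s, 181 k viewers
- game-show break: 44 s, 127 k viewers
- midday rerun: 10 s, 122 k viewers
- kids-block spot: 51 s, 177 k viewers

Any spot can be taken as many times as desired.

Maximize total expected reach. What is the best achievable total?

610

The ratio ordering already packs tightly: 5×midday rerun, 50 s, 610.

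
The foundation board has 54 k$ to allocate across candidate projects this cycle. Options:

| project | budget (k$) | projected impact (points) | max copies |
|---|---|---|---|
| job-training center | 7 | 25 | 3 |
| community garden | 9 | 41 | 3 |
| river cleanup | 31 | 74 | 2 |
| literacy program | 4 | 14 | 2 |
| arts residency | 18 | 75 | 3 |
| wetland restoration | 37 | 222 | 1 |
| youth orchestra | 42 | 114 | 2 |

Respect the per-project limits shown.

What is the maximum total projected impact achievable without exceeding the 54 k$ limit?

291

Filling by ratio: job-training center + community garden + wetland restoration for 288, with 1 k$ left unused.
Dropping job-training center frees 7 k$; slotting in 2×literacy program (8 k$) lifts the total to 291 at 54 k$.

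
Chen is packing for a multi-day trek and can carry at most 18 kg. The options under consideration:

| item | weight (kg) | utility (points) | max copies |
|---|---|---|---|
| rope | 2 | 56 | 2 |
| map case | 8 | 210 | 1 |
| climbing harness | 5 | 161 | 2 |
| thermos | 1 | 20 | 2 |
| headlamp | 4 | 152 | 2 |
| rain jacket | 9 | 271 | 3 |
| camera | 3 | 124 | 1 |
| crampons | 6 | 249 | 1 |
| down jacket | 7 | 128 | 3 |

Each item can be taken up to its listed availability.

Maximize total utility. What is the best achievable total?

The ratio ordering already packs tightly: thermos + 2×headlamp + camera + crampons, 18 kg, 697.
No other feasible combination exceeds 697.

697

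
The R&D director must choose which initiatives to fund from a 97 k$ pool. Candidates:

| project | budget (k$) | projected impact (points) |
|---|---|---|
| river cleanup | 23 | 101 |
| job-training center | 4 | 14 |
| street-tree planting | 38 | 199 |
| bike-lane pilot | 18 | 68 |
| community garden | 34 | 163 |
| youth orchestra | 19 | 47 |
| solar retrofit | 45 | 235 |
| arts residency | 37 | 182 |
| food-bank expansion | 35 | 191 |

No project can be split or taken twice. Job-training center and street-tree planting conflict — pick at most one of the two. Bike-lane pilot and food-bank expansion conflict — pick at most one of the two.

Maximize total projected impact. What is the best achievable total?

Density check — food-bank expansion 5.46, street-tree planting 5.24, solar retrofit 5.22 are the best per k$.
The ratio ordering already packs tightly: river cleanup + street-tree planting + food-bank expansion, 96 k$, 491.

491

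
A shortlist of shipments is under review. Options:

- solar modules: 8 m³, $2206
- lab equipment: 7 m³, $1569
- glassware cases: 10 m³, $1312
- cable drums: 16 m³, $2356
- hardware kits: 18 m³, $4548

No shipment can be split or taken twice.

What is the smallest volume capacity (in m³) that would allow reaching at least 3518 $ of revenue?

15

Minimise m³ subject to total revenue ≥ 3518.
solar modules + lab equipment reaches 3775 using 15 m³.
No combination under 15 m³ hits 3518.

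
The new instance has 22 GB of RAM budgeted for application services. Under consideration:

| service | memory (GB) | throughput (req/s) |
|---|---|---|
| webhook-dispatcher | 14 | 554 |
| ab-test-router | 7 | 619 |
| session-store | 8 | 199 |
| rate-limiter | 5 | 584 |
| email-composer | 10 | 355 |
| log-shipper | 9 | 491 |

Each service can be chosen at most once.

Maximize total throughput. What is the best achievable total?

The ratio ordering already packs tightly: ab-test-router + rate-limiter + log-shipper, 21 GB, 1694.
Runner-up ab-test-router + rate-limiter + email-composer tops out at 1558.

1694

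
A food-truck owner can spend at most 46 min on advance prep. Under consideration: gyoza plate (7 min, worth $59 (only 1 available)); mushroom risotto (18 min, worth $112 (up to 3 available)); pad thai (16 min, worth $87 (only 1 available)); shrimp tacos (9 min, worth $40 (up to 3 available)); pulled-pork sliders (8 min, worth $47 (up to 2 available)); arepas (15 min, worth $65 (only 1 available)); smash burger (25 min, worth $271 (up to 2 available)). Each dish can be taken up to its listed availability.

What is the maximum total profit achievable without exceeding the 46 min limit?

383

By profit per min: smash burger 10.84, gyoza plate 8.43, mushroom risotto 6.22 lead.
Filling by ratio: gyoza plate + pulled-pork sliders + smash burger for 377, with 6 min left unused.
The 15 min tied up in gyoza plate and pulled-pork sliders is better spent on mushroom risotto — total rises to 383 (43 min).
That's the maximum — no swap from here does better than 383.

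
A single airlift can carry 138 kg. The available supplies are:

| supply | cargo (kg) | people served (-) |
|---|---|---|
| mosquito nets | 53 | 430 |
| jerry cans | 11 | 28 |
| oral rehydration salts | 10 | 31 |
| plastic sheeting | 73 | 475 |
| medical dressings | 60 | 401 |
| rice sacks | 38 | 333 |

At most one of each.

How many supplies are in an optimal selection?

Best achievable people served is 936.
One optimal bundle: mosquito nets + oral rehydration salts + plastic sheeting (136 kg).
Any selection reaching 936 contains exactly 3 supplies.

3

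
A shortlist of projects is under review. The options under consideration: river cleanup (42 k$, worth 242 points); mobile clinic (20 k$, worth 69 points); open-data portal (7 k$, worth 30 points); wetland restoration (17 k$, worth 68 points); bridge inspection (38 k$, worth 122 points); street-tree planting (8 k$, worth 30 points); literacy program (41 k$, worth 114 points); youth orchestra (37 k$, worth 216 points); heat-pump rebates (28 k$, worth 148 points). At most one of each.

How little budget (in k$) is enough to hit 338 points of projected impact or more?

Need the lightest bundle worth ≥ 338.
youth orchestra + heat-pump rebates: 364 projected impact at 65 k$.
No combination under 65 k$ hits 338.

65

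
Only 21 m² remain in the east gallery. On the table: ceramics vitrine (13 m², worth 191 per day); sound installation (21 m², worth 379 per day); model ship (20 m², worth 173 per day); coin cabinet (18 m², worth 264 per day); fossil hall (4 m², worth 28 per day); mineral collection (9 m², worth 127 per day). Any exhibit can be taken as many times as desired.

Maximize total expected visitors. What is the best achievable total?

379

Sound installation uses 21 of the 21 m² and totals 379.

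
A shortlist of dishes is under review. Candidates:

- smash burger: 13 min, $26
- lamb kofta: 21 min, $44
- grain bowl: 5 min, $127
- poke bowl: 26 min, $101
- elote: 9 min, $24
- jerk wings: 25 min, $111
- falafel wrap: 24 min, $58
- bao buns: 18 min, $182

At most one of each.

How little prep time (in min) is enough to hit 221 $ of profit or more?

23

Look for the lowest-prep combination reaching 221.
grain bowl + bao buns: 309 profit at 23 min.
No combination under 23 min hits 221.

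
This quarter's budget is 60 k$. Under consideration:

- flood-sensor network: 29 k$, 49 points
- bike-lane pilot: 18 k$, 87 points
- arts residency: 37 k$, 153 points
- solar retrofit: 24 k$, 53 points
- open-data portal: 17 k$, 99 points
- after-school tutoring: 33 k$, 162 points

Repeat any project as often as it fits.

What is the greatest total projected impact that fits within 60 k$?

297

Best packing: 3×open-data portal — 51 k$, 297 total.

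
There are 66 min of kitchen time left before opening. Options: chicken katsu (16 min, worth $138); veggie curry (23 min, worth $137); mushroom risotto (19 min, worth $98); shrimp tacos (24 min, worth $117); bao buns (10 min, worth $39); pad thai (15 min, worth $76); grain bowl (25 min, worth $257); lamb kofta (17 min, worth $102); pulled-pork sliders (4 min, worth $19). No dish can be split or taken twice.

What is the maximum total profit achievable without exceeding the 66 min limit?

Density check — grain bowl 10.28, chicken katsu 8.62, lamb kofta 6.00, veggie curry 5.96 are the best per min.
A density-first pass picks chicken katsu + grain bowl + lamb kofta + pulled-pork sliders — 516 at 62 min.
The 21 min tied up in lamb kofta and pulled-pork sliders is better spent on veggie curry — total rises to 532 (64 min).
Runner-up chicken katsu + grain bowl + lamb kofta + pulled-pork sliders tops out at 516.

532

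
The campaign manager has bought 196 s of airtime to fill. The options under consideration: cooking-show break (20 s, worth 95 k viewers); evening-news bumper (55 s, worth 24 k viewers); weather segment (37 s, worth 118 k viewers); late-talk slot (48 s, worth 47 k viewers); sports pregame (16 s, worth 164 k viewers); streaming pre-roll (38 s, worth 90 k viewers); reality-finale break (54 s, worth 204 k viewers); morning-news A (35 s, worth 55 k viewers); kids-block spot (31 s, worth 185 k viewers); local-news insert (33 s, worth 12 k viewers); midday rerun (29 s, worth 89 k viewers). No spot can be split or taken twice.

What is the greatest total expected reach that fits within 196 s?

856

Density check — sports pregame 10.25, kids-block spot 5.97, cooking-show break 4.75 are the best per s.
Greedy by ratio would take cooking-show break + weather segment + sports pregame + reality-finale break + kids-block spot + midday rerun: 187 s used, total 855.
Dropping midday rerun frees 29 s; slotting in streaming pre-roll (38 s) lifts the total to 856 at 196 s.
The closest alternative, cooking-show break + weather segment + sports pregame + reality-finale break + kids-block spot + midday rerun, reaches only 855.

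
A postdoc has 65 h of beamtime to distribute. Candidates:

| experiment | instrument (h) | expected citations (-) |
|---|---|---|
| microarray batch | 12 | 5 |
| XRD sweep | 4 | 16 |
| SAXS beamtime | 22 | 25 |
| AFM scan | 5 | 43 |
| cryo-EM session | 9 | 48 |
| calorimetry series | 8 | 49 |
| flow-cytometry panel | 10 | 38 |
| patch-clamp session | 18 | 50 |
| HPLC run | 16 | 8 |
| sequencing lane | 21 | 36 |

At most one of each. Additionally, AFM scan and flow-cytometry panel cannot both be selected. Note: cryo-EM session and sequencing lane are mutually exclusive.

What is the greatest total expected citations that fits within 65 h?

215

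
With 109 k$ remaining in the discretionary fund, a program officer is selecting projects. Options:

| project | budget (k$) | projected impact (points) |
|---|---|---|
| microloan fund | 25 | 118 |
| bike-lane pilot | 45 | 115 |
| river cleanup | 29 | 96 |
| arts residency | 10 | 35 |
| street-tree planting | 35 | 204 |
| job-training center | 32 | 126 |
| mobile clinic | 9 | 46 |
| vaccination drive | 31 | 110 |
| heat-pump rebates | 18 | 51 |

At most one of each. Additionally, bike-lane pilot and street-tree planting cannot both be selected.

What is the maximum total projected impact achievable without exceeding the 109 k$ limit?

499

Density check — street-tree planting 5.83, mobile clinic 5.11, microloan fund 4.72, job-training center 3.94 are the best per k$.
Taking the top-ratio projects first gives microloan fund + street-tree planting + job-training center + mobile clinic for 494 (101 k$).
Dropping job-training center frees 32 k$; slotting in river cleanup + arts residency (39 k$) lifts the total to 499 at 108 k$.
Runner-up microloan fund + street-tree planting + job-training center + mobile clinic tops out at 494.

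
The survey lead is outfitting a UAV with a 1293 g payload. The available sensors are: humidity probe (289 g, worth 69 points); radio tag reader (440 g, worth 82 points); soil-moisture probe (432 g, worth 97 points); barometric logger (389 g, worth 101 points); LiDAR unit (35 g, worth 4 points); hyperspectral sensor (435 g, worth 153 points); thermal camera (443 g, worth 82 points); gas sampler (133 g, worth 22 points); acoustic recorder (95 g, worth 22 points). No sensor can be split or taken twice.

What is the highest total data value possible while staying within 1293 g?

355

Ranking by ratio (data value/g): hyperspectral sensor 0.35, barometric logger 0.26, humidity probe 0.24, acoustic recorder 0.23.
Greedy by ratio would take humidity probe + barometric logger + LiDAR unit + hyperspectral sensor + acoustic recorder: 1243 g used, total 349.
The 384 g tied up in humidity probe and acoustic recorder is better spent on soil-moisture probe — total rises to 355 (1291 g).
Every other selection either busts 1293 g or fails to beat 355.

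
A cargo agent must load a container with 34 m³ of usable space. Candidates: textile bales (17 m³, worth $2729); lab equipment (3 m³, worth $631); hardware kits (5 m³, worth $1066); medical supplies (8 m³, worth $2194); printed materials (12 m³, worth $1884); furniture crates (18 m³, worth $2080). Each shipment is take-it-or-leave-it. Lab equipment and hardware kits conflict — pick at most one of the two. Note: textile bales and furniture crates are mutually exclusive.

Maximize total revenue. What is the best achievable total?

By revenue per m³: medical supplies 274.25, hardware kits 213.20, lab equipment 210.33 lead.
Best packing: textile bales + hardware kits + medical supplies — 30 m³, 5989 total.

5989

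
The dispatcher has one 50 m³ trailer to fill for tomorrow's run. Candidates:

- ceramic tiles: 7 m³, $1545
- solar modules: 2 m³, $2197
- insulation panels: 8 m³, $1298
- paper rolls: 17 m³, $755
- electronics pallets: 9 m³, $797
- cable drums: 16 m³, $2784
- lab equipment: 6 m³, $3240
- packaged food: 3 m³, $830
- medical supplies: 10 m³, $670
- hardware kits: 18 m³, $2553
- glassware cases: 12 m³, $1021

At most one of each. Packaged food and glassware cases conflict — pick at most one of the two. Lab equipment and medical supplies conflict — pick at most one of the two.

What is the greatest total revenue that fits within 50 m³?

12319

By revenue per m³: solar modules 1098.50, lab equipment 540.00, packaged food 276.67, ceramic tiles 220.71 lead.
Taking the top-ratio shipments first gives ceramic tiles + solar modules + insulation panels + cable drums + lab equipment + packaged food for 11894 (42 m³).
Replace insulation panels and packaged food with hardware kits: the trade gains 425 net, giving 12319 at 49 m³.
An exhaustive check of the 2048 subsets confirms 12319.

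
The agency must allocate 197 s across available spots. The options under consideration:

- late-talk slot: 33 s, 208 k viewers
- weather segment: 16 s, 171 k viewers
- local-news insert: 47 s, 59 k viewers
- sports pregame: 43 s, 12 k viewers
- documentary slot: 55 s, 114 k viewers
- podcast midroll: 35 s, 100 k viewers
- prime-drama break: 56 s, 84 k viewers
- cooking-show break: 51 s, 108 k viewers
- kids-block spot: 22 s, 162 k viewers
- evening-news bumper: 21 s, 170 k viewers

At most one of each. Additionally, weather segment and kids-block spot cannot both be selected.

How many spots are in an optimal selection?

The maximum expected reach within 197 s is 771.
For example late-talk slot + weather segment + documentary slot + cooking-show break + evening-news bumper achieves it, using 176 s.
Any selection reaching 771 contains exactly 5 spots.

5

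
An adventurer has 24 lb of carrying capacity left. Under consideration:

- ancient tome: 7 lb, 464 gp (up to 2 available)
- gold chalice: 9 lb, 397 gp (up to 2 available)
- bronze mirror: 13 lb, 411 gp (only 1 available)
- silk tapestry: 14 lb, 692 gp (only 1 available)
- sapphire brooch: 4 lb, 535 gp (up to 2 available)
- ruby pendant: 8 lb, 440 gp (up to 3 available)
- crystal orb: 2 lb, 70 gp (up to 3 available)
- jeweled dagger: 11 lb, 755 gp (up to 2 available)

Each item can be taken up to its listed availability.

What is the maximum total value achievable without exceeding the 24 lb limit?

2068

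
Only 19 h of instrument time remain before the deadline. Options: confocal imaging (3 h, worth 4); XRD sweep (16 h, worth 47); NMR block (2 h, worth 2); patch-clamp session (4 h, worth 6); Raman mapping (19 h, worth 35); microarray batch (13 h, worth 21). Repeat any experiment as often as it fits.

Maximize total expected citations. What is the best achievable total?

51

Density check — XRD sweep 2.94, Raman mapping 1.84, microarray batch 1.62 are the best per h.
Best packing: confocal imaging + XRD sweep — 19 h, 51 total.
Nothing else within 19 h beats 51.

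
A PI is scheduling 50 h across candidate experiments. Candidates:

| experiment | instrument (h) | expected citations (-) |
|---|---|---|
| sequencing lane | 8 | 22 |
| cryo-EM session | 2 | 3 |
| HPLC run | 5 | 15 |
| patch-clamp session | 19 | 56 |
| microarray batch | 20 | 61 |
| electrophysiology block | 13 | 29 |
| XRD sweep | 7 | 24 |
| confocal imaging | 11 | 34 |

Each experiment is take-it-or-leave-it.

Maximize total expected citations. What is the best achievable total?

151

A density-first pass picks cryo-EM session + HPLC run + microarray batch + XRD sweep + confocal imaging — 137 at 45 h.
Dropping cryo-EM session and HPLC run and XRD sweep frees 14 h; slotting in patch-clamp session (19 h) lifts the total to 151 at 50 h.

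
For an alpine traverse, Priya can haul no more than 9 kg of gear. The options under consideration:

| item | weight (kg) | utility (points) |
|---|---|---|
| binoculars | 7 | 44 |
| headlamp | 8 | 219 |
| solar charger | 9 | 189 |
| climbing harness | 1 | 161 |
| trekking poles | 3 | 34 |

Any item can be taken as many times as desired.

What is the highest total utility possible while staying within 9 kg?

1449

Density check — climbing harness 161.00, headlamp 27.38, solar charger 21.00, trekking poles 11.33 are the best per kg.
9×climbing harness uses 9 of the 9 kg and totals 1449.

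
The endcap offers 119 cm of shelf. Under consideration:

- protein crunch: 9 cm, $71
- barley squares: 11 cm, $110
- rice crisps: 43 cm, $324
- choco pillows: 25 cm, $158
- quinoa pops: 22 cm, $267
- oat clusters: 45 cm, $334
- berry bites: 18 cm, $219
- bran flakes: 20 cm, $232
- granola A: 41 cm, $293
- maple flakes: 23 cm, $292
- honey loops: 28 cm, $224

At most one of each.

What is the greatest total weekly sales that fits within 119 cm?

1278

By weekly sales per cm: maple flakes 12.70, berry bites 12.17, quinoa pops 12.14, bran flakes 11.60 lead.
Greedy by ratio would take protein crunch + barley squares + quinoa pops + berry bites + bran flakes + maple flakes: 103 cm used, total 1191.
The 9 cm tied up in protein crunch is better spent on choco pillows — total rises to 1278 (119 cm).
Nothing else within 119 cm beats 1278.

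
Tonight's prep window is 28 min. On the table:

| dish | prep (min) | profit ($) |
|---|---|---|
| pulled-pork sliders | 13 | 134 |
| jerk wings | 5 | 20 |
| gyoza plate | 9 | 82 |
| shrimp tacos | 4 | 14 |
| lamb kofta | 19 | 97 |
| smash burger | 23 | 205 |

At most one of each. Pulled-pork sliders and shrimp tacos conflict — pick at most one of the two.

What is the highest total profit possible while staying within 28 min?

Pulled-pork sliders + jerk wings + gyoza plate uses 27 of the 28 min and totals 236.
The closest alternative, jerk wings + smash burger, reaches only 225.

236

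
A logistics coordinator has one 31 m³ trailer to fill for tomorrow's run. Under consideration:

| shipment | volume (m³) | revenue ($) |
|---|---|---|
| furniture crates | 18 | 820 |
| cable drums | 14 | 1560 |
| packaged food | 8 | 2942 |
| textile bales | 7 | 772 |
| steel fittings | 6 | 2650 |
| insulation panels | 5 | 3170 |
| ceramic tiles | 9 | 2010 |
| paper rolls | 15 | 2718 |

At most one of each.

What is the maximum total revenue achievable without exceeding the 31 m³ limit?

10772

Packaged food + steel fittings + insulation panels + ceramic tiles uses 28 of the 31 m³ and totals 10772.
Every other selection either busts 31 m³ or fails to beat 10772.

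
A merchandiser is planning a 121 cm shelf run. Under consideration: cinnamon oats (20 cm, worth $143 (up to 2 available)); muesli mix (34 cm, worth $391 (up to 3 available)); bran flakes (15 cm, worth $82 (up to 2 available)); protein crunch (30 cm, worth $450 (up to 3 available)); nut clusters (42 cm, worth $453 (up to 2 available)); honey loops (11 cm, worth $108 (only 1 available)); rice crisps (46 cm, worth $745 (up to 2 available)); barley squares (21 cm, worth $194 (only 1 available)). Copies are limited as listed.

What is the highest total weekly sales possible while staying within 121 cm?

Filling by ratio: bran flakes + honey loops + 2×rice crisps for 1680, with 3 cm left unused.
Replace bran flakes and rice crisps with 2×protein crunch: the trade gains 73 net, giving 1753 at 117 cm.
The spare 4 cm is too small for any remaining product, and no exchange beats 1753.

1753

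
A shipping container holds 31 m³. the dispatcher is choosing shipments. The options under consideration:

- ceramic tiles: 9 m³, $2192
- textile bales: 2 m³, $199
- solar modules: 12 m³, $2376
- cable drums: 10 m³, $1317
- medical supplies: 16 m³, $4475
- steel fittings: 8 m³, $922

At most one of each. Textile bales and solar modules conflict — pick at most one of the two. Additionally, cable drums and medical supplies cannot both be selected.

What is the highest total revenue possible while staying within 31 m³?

6866

Taking ceramic tiles + textile bales + medical supplies: 27 m³ used, 6866 in revenue.
The closest alternative, solar modules + medical supplies, reaches only 6851.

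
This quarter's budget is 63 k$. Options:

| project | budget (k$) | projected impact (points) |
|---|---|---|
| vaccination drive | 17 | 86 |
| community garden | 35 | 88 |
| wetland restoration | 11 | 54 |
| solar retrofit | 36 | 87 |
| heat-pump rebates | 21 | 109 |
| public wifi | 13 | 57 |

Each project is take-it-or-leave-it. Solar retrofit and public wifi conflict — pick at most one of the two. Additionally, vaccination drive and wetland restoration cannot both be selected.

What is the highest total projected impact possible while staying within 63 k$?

252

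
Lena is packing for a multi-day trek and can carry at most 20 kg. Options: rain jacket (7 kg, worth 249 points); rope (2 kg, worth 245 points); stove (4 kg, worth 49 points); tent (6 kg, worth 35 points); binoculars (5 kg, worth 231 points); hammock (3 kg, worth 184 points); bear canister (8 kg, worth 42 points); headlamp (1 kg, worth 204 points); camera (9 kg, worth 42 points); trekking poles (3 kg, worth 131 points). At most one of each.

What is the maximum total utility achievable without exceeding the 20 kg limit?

Filling by ratio: rope + stove + binoculars + hammock + headlamp + trekking poles for 1044, with 2 kg left unused.
Dropping stove and trekking poles frees 7 kg; slotting in rain jacket (7 kg) lifts the total to 1113 at 18 kg.

1113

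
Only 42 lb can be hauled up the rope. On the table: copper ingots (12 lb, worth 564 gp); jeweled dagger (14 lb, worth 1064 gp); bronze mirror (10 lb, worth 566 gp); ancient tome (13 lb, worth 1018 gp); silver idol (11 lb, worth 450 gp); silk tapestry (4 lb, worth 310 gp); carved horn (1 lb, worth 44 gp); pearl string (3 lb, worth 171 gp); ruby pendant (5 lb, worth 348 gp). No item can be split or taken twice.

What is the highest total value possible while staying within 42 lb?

3002

Taking the top-ratio items first gives jeweled dagger + ancient tome + silk tapestry + carved horn + pearl string + ruby pendant for 2955 (40 lb).
The 8 lb tied up in pearl string and ruby pendant is better spent on bronze mirror — total rises to 3002 (42 lb).
That's the maximum — no swap from here does better than 3002.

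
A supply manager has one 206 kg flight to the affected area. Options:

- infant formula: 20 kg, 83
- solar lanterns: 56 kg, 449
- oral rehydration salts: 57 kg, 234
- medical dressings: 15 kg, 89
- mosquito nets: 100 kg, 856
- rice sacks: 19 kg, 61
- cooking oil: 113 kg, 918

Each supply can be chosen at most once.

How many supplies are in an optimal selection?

4

Best achievable people served is 1539.
One optimal bundle: infant formula + solar lanterns + medical dressings + cooking oil (204 kg).
All optima have 4 supplies.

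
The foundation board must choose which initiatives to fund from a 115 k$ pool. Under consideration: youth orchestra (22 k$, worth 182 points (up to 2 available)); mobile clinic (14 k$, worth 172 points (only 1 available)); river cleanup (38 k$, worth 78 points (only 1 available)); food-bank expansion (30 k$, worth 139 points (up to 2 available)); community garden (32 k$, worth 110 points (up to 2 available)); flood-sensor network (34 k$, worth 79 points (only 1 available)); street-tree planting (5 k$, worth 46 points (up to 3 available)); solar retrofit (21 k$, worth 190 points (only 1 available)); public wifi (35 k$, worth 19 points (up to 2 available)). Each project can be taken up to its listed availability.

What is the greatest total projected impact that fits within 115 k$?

911

Ranking by ratio (projected impact/k$): mobile clinic 12.29, street-tree planting 9.20, solar retrofit 9.05, youth orchestra 8.27.
Taking the top-ratio projects first gives 2×youth orchestra + mobile clinic + 3×street-tree planting + solar retrofit for 864 (94 k$).
The 10 k$ tied up in 2×street-tree planting is better spent on food-bank expansion — total rises to 911 (114 k$).
That's the maximum — no swap from here does better than 911.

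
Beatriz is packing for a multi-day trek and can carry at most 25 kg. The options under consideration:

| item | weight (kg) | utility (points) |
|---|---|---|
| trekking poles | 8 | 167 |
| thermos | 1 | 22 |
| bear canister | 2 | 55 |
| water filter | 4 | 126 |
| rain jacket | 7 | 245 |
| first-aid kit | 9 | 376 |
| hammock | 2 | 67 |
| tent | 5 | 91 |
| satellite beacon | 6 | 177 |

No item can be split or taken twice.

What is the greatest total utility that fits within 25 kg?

By utility per kg: first-aid kit 41.78, rain jacket 35.00, hammock 33.50, water filter 31.50 lead.
The ratio ordering already packs tightly: thermos + bear canister + water filter + rain jacket + first-aid kit + hammock, 25 kg, 891.
The closest alternative, thermos + rain jacket + first-aid kit + hammock + satellite beacon, reaches only 887.

891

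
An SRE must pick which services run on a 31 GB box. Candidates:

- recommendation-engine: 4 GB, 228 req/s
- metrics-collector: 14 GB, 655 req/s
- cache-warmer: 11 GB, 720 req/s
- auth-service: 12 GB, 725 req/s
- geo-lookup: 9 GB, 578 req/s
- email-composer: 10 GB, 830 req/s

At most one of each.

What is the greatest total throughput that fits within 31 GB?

2133

Greedy by ratio would take cache-warmer + geo-lookup + email-composer: 30 GB used, total 2128.
Dropping cache-warmer frees 11 GB; slotting in auth-service (12 GB) lifts the total to 2133 at 31 GB.
The closest alternative, cache-warmer + geo-lookup + email-composer, reaches only 2128.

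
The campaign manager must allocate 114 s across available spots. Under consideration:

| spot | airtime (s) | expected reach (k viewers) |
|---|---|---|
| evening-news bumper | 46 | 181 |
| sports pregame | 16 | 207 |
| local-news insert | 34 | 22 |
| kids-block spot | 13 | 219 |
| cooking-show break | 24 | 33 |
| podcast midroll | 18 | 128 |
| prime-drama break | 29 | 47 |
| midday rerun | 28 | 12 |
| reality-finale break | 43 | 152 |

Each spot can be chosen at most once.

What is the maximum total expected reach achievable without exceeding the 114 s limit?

739

The ratio heuristic lands on evening-news bumper + sports pregame + kids-block spot + podcast midroll (735) but leaves 21 s idle.
Dropping evening-news bumper frees 46 s; slotting in cooking-show break + reality-finale break (67 s) lifts the total to 739 at 114 s.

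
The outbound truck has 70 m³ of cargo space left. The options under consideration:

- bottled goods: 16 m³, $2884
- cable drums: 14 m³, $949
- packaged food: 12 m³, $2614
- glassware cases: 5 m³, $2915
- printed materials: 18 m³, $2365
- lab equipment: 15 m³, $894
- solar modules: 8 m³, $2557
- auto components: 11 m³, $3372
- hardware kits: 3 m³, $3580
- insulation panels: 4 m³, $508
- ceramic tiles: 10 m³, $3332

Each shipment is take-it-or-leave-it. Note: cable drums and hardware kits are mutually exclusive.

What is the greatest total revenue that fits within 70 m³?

21762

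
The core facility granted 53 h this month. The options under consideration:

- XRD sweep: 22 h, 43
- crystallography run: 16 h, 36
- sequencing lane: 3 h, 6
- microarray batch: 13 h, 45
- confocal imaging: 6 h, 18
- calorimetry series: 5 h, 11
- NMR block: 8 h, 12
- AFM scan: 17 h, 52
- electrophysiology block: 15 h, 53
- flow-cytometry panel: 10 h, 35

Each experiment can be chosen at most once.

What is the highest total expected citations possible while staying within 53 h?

169

By expected citations per h: electrophysiology block 3.53, flow-cytometry panel 3.50, microarray batch 3.46, AFM scan 3.06 lead.
Greedy by ratio would take sequencing lane + microarray batch + confocal imaging + calorimetry series + electrophysiology block + flow-cytometry panel: 52 h used, total 168.
The 16 h tied up in sequencing lane and microarray batch is better spent on AFM scan — total rises to 169 (53 h).
Next best is microarray batch + confocal imaging + AFM scan + electrophysiology block at 168 (51 h) — short by 1.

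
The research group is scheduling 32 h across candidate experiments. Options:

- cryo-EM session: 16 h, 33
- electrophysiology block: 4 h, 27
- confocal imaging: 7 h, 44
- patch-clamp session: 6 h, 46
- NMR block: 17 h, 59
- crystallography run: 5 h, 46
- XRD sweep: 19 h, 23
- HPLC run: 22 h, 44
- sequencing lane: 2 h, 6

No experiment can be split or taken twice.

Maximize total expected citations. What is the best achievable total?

178

A density-first pass picks electrophysiology block + confocal imaging + patch-clamp session + crystallography run + sequencing lane — 169 at 24 h.
The 9 h tied up in confocal imaging and sequencing lane is better spent on NMR block — total rises to 178 (32 h).
That's the maximum — no swap from here does better than 178.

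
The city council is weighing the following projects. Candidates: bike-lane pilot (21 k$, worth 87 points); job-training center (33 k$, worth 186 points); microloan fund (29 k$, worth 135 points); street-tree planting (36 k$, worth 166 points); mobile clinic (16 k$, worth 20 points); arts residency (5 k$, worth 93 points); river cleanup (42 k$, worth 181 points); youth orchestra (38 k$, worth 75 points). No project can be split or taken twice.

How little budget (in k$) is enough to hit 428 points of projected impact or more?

74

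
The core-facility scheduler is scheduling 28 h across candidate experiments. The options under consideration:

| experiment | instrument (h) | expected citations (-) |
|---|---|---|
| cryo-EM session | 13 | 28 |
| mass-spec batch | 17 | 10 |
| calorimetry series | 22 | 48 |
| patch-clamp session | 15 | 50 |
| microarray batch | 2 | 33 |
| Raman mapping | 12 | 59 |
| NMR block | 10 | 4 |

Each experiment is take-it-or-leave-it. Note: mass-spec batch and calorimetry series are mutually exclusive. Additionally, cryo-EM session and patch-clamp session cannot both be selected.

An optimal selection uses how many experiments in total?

The maximum expected citations within 28 h is 120.
cryo-EM session + microarray batch + Raman mapping hits 120 at 27 h.
Any selection reaching 120 contains exactly 3 experiments.

3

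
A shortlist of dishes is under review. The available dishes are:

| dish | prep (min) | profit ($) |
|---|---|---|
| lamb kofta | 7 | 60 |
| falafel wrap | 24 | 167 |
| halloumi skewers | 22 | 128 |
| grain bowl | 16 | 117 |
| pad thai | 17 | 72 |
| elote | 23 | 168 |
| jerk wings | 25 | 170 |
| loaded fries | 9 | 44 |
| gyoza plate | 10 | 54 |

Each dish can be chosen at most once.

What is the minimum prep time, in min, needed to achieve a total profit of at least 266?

39

Minimise min subject to total profit ≥ 266.
grain bowl + elote: 285 profit at 39 min.
No combination under 39 min hits 266.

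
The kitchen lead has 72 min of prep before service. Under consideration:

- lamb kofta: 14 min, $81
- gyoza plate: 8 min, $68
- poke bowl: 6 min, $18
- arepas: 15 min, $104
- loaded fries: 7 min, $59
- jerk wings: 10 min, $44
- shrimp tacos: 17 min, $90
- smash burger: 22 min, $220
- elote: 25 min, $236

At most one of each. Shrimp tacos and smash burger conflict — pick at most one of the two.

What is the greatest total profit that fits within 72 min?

628

Greedy by ratio would take gyoza plate + loaded fries + jerk wings + smash burger + elote: 72 min used, total 627.
The 17 min tied up in loaded fries and jerk wings is better spent on arepas — total rises to 628 (70 min).
Every other selection either busts 72 min or breaks a pairing rule or fails to beat 628.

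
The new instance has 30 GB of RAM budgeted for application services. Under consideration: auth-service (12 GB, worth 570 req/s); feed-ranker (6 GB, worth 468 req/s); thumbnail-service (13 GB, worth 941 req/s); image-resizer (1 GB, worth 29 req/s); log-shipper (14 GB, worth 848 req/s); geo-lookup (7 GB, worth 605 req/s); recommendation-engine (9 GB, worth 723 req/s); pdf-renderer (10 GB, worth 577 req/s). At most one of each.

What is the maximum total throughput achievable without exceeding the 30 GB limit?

A density-first pass picks feed-ranker + image-resizer + geo-lookup + recommendation-engine — 1825 at 23 GB.
Replace feed-ranker with thumbnail-service: the trade gains 473 net, giving 2298 at 30 GB.

2298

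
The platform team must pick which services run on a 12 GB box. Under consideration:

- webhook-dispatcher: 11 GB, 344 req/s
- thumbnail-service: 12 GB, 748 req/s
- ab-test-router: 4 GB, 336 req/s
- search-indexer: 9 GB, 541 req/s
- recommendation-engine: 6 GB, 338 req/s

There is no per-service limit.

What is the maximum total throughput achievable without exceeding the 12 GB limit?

1008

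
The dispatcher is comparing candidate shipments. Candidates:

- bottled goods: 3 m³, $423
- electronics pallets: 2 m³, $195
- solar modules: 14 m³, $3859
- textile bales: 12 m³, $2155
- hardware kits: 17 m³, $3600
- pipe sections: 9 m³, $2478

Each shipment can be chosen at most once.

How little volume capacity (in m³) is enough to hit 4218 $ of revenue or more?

17

Need the lightest bundle worth ≥ 4218.
bottled goods + solar modules reaches 4282 using 17 m³.
Any bundle with less than 17 m³ falls short of 4218.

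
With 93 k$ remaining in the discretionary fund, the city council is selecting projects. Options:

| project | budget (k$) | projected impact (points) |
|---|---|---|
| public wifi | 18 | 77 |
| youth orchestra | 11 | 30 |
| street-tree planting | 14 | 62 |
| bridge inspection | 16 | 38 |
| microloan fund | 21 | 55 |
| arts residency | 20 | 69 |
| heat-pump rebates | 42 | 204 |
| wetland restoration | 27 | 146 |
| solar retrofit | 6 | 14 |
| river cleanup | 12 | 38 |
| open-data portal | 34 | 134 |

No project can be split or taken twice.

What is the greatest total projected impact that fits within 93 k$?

441

A density-first pass picks street-tree planting + heat-pump rebates + wetland restoration + solar retrofit — 426 at 89 k$.
The 14 k$ tied up in street-tree planting is better spent on public wifi — total rises to 441 (93 k$).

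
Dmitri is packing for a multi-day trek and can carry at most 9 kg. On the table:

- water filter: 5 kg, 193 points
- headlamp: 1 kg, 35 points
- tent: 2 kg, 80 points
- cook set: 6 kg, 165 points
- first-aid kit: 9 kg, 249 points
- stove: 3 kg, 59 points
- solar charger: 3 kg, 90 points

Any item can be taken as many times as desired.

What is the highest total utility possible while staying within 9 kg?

Taking headlamp + 4×tent: 9 kg used, 355 in utility.
Nothing else within 9 kg beats 355.

355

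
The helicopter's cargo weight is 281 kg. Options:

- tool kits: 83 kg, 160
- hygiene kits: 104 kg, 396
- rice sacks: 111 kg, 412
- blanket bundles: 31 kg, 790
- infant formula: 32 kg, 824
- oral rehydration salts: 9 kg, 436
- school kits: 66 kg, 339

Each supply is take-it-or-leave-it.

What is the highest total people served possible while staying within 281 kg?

By people served per kg: oral rehydration salts 48.44, infant formula 25.75, blanket bundles 25.48 lead.
A density-first pass picks hygiene kits + blanket bundles + infant formula + oral rehydration salts + school kits — 2785 at 242 kg.
Dropping hygiene kits frees 104 kg; slotting in rice sacks (111 kg) lifts the total to 2801 at 249 kg.
An exhaustive check of the 128 subsets confirms 2801.

2801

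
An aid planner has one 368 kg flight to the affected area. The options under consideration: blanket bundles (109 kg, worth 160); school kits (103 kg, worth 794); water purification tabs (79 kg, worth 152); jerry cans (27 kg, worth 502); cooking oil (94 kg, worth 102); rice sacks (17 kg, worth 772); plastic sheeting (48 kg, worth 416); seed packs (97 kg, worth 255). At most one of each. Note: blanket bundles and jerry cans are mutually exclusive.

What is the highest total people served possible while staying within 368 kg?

2739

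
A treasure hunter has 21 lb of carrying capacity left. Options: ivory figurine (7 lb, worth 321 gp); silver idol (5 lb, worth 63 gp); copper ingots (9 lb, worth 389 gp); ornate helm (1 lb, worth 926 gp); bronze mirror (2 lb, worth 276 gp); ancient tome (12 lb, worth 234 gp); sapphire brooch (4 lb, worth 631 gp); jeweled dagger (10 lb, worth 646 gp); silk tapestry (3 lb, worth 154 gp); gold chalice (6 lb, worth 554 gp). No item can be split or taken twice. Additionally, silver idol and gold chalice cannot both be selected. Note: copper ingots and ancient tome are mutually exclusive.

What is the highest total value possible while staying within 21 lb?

By value per lb: ornate helm 926.00, sapphire brooch 157.75, bronze mirror 138.00, gold chalice 92.33 lead.
Taking ornate helm + sapphire brooch + jeweled dagger + gold chalice: 21 lb used, 2757 in value.

2757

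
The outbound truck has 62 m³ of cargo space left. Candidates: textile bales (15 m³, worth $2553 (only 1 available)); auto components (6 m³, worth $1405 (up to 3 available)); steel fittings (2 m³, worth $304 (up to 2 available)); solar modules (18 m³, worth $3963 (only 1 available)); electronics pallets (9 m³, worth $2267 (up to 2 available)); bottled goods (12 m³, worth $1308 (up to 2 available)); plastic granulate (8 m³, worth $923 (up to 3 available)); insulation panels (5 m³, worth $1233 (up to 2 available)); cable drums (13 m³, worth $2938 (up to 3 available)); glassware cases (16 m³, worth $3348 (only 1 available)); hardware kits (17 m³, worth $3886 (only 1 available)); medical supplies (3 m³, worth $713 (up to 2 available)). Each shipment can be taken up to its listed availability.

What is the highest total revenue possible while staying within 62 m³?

Ranking by ratio (revenue/m³): electronics pallets 251.89, insulation panels 246.60, medical supplies 237.67.
Greedy by ratio would take 3×auto components + 2×steel fittings + 2×electronics pallets + 2×insulation panels + 2×medical supplies: 56 m³ used, total 13249.
Dropping 2×steel fittings and medical supplies frees 7 m³; slotting in cable drums (13 m³) lifts the total to 14866 at 62 m³.

14866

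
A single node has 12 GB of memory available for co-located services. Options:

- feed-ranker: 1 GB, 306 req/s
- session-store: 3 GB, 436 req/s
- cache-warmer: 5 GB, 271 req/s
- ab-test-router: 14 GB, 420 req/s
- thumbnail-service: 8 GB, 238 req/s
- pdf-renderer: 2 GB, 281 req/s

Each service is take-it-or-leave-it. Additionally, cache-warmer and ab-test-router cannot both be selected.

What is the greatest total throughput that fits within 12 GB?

The ratio ordering already packs tightly: feed-ranker + session-store + cache-warmer + pdf-renderer, 11 GB, 1294.

1294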